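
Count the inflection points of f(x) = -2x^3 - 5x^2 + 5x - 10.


Inflection points occur where f''(x) = 0 and concavity changes.
f(x) = -2x^3 - 5x^2 + 5x - 10
f'(x) = -6x^2 - 10x + 5
f''(x) = -12x - 10
Set f''(x) = 0:
-12x - 10 = 0
x = 10 / (-12) = -5/6
Since f''(x) is linear (degree 1), it changes sign at this point.
Therefore there is exactly 1 inflection point.

1


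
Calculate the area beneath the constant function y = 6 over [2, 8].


The area under a constant function y = 6 is a rectangle.
Width = 8 - 2 = 6
Height = 6
Area = width * height
= 6 * 6
= 36

36


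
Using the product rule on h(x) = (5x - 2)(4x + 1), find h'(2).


Let u(x) = 5x - 2 and v(x) = 4x + 1
u'(x) = 5
v'(x) = 4
Product rule: h'(x) = u'(x)*v(x) + u(x)*v'(x)
= 5 * (4x + 1) + (5x - 2) * 4
At x = 2:
u(2) = 5 * 2 - 2 = 8
v(2) = 4 * 2 + 1 = 9
h'(2) = 5 * 9 + 8 * 4
= 45 + 32
= 77

77


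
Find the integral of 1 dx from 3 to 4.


The integral of a constant k over [a, b] equals k * (b - a).
integral from 3 to 4 of 1 dx
= 1 * (4 - 3)
= 1 * 1
= 1

1


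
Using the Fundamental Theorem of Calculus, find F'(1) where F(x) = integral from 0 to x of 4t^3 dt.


By the Fundamental Theorem of Calculus (Part 1):
If F(x) = integral from 0 to x of f(t) dt, then F'(x) = f(x)
Here f(t) = 4t^3
So F'(x) = 4x^3
Evaluate at x = 1:
F'(1) = 4 * 1^3
= 4 * 1
= 4

4


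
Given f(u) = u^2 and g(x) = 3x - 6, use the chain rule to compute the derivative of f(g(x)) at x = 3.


Using the chain rule: (f(g(x)))' = f'(g(x)) * g'(x)
First, find g(3):
g(3) = 3 * 3 - 6 = 3
Next, f'(u) = 2u
And g'(x) = 3
So f'(g(3)) * g'(3)
= 2 * 3 * 3
= 18

18


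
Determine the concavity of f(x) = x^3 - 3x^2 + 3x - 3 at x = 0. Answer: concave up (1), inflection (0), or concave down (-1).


Concavity is determined by the sign of f''(x).
f(x) = x^3 - 3x^2 + 3x - 3
f'(x) = 3x^2 - 6x + 3
f''(x) = 6x - 6
f''(0) = 6 * 0 - 6
= 0 - 6
= -6
Since f''(0) < 0, the function is concave down (-1)

-1


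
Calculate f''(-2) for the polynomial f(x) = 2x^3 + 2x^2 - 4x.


First derivative:
f'(x) = 6x^2 + 4x - 4
Second derivative:
f''(x) = 12x + 4
Substitute x = -2:
f''(-2) = 12 * (-2) + 4
= -24 + 4
= -20

-20


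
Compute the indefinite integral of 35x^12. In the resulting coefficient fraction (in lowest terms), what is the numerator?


Apply the power rule for integration:
integral of ax^n dx = a/(n+1) * x^(n+1) + C
integral of 35x^12 dx
= 35/13 * x^13 + C
The coefficient in lowest terms is 35/13, and its numerator is 35

35


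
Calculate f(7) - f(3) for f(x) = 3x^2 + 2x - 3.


Net change = f(b) - f(a)
f(x) = 3x^2 + 2x - 3
Compute f(7):
f(7) = 3 * 7^2 + 2 * 7 - 3
= 147 + 14 - 3
= 158
Compute f(3):
f(3) = 3 * 3^2 + 2 * 3 - 3
= 27 + 6 - 3
= 30
Net change = 158 - 30 = 128

128


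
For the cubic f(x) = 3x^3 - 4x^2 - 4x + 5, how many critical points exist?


Find where f'(x) = 0:
f(x) = 3x^3 - 4x^2 - 4x + 5
f'(x) = 9x^2 - 8x - 4
This is a quadratic in x. Use the discriminant to count real roots.
Discriminant = (-8)^2 - 4 * 9 * (-4)
= 64 - (-144)
= 208
Since discriminant > 0, f'(x) = 0 has 2 real solutions.
Number of critical points: 2

2


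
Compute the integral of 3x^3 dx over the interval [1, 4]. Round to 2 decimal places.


Find the antiderivative of 3x^3:
F(x) = 3/4 * x^4
Apply the Fundamental Theorem of Calculus:
F(4) - F(1)
= 3/4 * 4^4 - 3/4 * 1^4
= 3/4 * (256 - 1)
= 3/4 * 255
= 765/4 = 191.25

191.25


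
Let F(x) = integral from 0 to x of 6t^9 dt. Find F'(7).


By the Fundamental Theorem of Calculus (Part 1):
If F(x) = integral from 0 to x of f(t) dt, then F'(x) = f(x)
Here f(t) = 6t^9
So F'(x) = 6x^9
Evaluate at x = 7:
F'(7) = 6 * 7^9
= 6 * 40353607
= 242121642

242121642


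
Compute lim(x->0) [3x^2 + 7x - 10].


Since polynomials are continuous, we use direct substitution.
lim(x->0) of 3x^2 + 7x - 10
= 3 * 0^2 + 7 * 0 - 10
= 0 + 0 - 10
= -10

-10


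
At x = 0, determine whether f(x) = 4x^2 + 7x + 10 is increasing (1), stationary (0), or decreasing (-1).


Compute f'(x) to determine behavior:
f'(x) = 8x + 7
f'(0) = 8 * 0 + 7
= 0 + 7
= 7
Since f'(0) > 0, the function is increasing (1)

1


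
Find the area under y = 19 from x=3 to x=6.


The area under a constant function y = 19 is a rectangle.
Width = 6 - 3 = 3
Height = 19
Area = width * height
= 3 * 19
= 57

57


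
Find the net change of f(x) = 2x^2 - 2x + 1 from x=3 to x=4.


Net change = f(b) - f(a)
f(x) = 2x^2 - 2x + 1
Compute f(4):
f(4) = 2 * 4^2 - 2 * 4 + 1
= 32 - 8 + 1
= 25
Compute f(3):
f(3) = 2 * 3^2 - 2 * 3 + 1
= 18 - 6 + 1
= 13
Net change = 25 - 13 = 12

12


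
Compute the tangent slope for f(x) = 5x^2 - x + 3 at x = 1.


The slope of the tangent line equals f'(x) at the point.
f(x) = 5x^2 - x + 3
f'(x) = 10x - 1
At x = 1:
f'(1) = 10 * 1 - 1
= 10 - 1
= 9

9


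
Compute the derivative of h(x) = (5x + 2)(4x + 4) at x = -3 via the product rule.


Let u(x) = 5x + 2 and v(x) = 4x + 4
u'(x) = 5
v'(x) = 4
Product rule: h'(x) = u'(x)*v(x) + u(x)*v'(x)
= 5 * (4x + 4) + (5x + 2) * 4
At x = -3:
u(-3) = 5 * (-3) + 2 = -13
v(-3) = 4 * (-3) + 4 = -8
h'(-3) = 5 * (-8) + (-13) * 4
= -40 - 52
= -92

-92


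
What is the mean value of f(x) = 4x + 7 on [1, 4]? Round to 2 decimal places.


Average value = 1/(b-a) * integral from a to b of f(x) dx
First compute the integral of 4x + 7:
F(x) = 2x^2 + 7x
F(4) = 2 * 16 + 7 * 4 = 60
F(1) = 2 * 1 + 7 * 1 = 9
Integral = 60 - 9 = 51
Average = 51 / (4 - 1) = 51 / 3
= 17 = 17.00

17.00


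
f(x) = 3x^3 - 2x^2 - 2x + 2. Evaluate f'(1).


Differentiate f(x) = 3x^3 - 2x^2 - 2x + 2 term by term:
f'(x) = 9x^2 - 4x - 2
Substitute x = 1:
f'(1) = 9 * 1^2 - 4 * 1 - 2
= 9 - 4 - 2
= 3

3


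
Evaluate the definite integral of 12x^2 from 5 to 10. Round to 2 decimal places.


Find the antiderivative of 12x^2:
F(x) = 12/3 * x^3
Apply the Fundamental Theorem of Calculus:
F(10) - F(5)
= 12/3 * 10^3 - 12/3 * 5^3
= 12/3 * (1000 - 125)
= 12/3 * 875
= 3500 = 3500.00

3500.00


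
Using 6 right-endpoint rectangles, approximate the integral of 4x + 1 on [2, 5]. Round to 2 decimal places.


Right Riemann sum uses right endpoints of each subinterval.
Interval: [2, 5], n = 6
dx = (5 - 2) / 6 = 1/2
Right endpoints: [5/2, 3, 7/2, 4, 9/2, 5]
f values: [11, 13, 15, 17, 19, 21]
Sum = dx * (sum of f values)
= 1/2 * 96
= 48 = 48.00

48.00


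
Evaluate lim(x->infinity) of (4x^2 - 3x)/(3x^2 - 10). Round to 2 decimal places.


For limits at infinity with equal-degree polynomials,
we compare leading coefficients.
Numerator leading term: 4x^2
Denominator leading term: 3x^2
Divide both by x^2:
lim = (4 - 3/x) / (3 - 10/x^2)
As x -> infinity, the 1/x and 1/x^2 terms vanish:
= 4/3 ≈ 1.33

1.33


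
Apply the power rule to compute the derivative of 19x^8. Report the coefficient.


We apply the power rule: d/dx [ax^n] = a*n * x^(n-1)
d/dx [19x^8]
= 19 * 8 * x^(8-1)
= 152x^7
The coefficient is 152

152


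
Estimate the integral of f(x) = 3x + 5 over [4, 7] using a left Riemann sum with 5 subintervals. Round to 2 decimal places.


Left Riemann sum uses left endpoints of each subinterval.
Interval: [4, 7], n = 5
dx = (7 - 4) / 5 = 3/5
Left endpoints: [4, 23/5, 26/5, 29/5, 32/5]
f values: [17, 94/5, 103/5, 112/5, 121/5]
Sum = dx * (sum of f values)
= 3/5 * 103
= 309/5 = 61.80

61.80


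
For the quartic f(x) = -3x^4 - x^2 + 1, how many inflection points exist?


Inflection points occur where f''(x) = 0 and concavity changes.
f(x) = -3x^4 - x^2 + 1
f'(x) = -12x^3 - 2x
f''(x) = -36x^2 - 2
This is a quadratic in x. Use the discriminant to count real roots.
Discriminant = (0)^2 - 4 * (-36) * (-2)
= 0 - 288
= -288
Since discriminant < 0, f''(x) = 0 has no real solutions.
Number of inflection points: 0

0


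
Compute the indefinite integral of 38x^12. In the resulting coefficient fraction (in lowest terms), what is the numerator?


Apply the power rule for integration:
integral of ax^n dx = a/(n+1) * x^(n+1) + C
integral of 38x^12 dx
= 38/13 * x^13 + C
The coefficient in lowest terms is 38/13, and its numerator is 38

38


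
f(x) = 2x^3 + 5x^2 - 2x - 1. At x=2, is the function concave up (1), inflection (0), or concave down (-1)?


Concavity is determined by the sign of f''(x).
f(x) = 2x^3 + 5x^2 - 2x - 1
f'(x) = 6x^2 + 10x - 2
f''(x) = 12x + 10
f''(2) = 12 * 2 + 10
= 24 + 10
= 34
Since f''(2) > 0, the function is concave up (1)

1


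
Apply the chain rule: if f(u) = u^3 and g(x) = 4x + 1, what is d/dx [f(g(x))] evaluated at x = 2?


Using the chain rule: (f(g(x)))' = f'(g(x)) * g'(x)
First, find g(2):
g(2) = 4 * 2 + 1 = 9
Next, f'(u) = 3u^2
And g'(x) = 4
So f'(g(2)) * g'(2)
= 3 * 9^2 * 4
= 3 * 81 * 4
= 972

972


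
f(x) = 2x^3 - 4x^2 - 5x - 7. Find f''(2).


First derivative:
f'(x) = 6x^2 - 8x - 5
Second derivative:
f''(x) = 12x - 8
Substitute x = 2:
f''(2) = 12 * 2 - 8
= 24 - 8
= 16

16


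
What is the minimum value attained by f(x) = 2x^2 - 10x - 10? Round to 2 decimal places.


For a quadratic f(x) = ax^2 + bx + c with a > 0, the minimum is at the vertex.
Vertex x-coordinate: x = -b/(2a)
x = -(-10) / (2 * 2)
x = 10/4 = 5/2
Substitute back to find the minimum value:
f(5/2) = 2 * (5/2)^2 - 10 * (5/2) - 10
= 25/2 - 25 - 10
= -45/2 = -22.50

-22.50


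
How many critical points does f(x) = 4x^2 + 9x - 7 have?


Find where f'(x) = 0:
f'(x) = 8x + 9
Set f'(x) = 0:
8x + 9 = 0
x = -9 / 8 = -9/8
This is a linear equation in x, so there is exactly one solution.
Number of critical points: 1

1


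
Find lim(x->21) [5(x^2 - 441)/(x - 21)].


Direct substitution gives 0/0, so we factor the numerator.
Factor: 5(x^2 - 441) = 5 * (x - 21)(x + 21)
Cancel the common factor (x - 21):
5(x^2 - 441)/(x - 21) = 5 * (x + 21)
Now substitute x = 21:
= 5 * (21 + 21) = 210

210


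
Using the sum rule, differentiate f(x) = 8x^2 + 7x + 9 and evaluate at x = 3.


Differentiate term by term using power and sum rules:
f(x) = 8x^2 + 7x + 9
f'(x) = 16x + 7
Substitute x = 3:
f'(3) = 16 * 3 + 7
= 48 + 7
= 55

55


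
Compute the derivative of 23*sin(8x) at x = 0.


Apply the chain rule to differentiate 23*sin(8x):
d/dx [23*sin(8x)]
= 23 * cos(8x) * d/dx(8x)
= 23 * 8 * cos(8x)
= 184 * cos(8x)
Evaluate at x = 0:
= 184 * cos(0)
= 184 * 1
= 184

184


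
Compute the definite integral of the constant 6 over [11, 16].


The integral of a constant k over [a, b] equals k * (b - a).
integral from 11 to 16 of 6 dx
= 6 * (16 - 11)
= 6 * 5
= 30

30


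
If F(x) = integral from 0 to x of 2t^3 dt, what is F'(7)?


By the Fundamental Theorem of Calculus (Part 1):
If F(x) = integral from 0 to x of f(t) dt, then F'(x) = f(x)
Here f(t) = 2t^3
So F'(x) = 2x^3
Evaluate at x = 7:
F'(7) = 2 * 7^3
= 2 * 343
= 686

686


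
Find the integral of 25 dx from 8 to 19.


The integral of a constant k over [a, b] equals k * (b - a).
integral from 8 to 19 of 25 dx
= 25 * (19 - 8)
= 25 * 11
= 275

275


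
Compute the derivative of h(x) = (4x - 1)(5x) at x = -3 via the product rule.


Let u(x) = 4x - 1 and v(x) = 5x
u'(x) = 4
v'(x) = 5
Product rule: h'(x) = u'(x)*v(x) + u(x)*v'(x)
= 4 * (5x) + (4x - 1) * 5
At x = -3:
u(-3) = 4 * (-3) - 1 = -13
v(-3) = 5 * (-3) + 0 = -15
h'(-3) = 4 * (-15) + (-13) * 5
= -60 - 65
= -125

-125


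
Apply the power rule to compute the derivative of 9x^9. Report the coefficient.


We apply the power rule: d/dx [ax^n] = a*n * x^(n-1)
d/dx [9x^9]
= 9 * 9 * x^(9-1)
= 81x^8
The coefficient is 81

81


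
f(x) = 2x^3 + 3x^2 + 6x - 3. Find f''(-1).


First derivative:
f'(x) = 6x^2 + 6x + 6
Second derivative:
f''(x) = 12x + 6
Substitute x = -1:
f''(-1) = 12 * (-1) + 6
= -12 + 6
= -6

-6


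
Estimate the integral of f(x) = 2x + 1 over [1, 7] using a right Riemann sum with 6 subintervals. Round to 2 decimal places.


Right Riemann sum uses right endpoints of each subinterval.
Interval: [1, 7], n = 6
dx = (7 - 1) / 6 = 1
Right endpoints: [2, 3, 4, 5, 6, 7]
f values: [5, 7, 9, 11, 13, 15]
Sum = dx * (sum of f values)
= 1 * 60
= 60 = 60.00

60.00


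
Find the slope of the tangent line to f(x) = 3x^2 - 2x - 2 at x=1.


The slope of the tangent line equals f'(x) at the point.
f(x) = 3x^2 - 2x - 2
f'(x) = 6x - 2
At x = 1:
f'(1) = 6 * 1 - 2
= 6 - 2
= 4

4


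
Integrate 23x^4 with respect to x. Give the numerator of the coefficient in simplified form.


Apply the power rule for integration:
integral of ax^n dx = a/(n+1) * x^(n+1) + C
integral of 23x^4 dx
= 23/5 * x^5 + C
The coefficient in lowest terms is 23/5, and its numerator is 23

23


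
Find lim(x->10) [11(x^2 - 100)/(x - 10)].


Direct substitution gives 0/0, so we factor the numerator.
Factor: 11(x^2 - 100) = 11 * (x - 10)(x + 10)
Cancel the common factor (x - 10):
11(x^2 - 100)/(x - 10) = 11 * (x + 10)
Now substitute x = 10:
= 11 * (10 + 10) = 220

220


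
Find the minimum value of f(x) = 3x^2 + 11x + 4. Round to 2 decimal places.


For a quadratic f(x) = ax^2 + bx + c with a > 0, the minimum is at the vertex.
Vertex x-coordinate: x = -b/(2a)
x = -(11) / (2 * 3)
x = -11/6
Substitute back to find the minimum value:
f(-11/6) = 3 * (-11/6)^2 + 11 * (-11/6) + 4
= 121/12 - 121/6 + 4
= -73/12 ≈ -6.08

-6.08


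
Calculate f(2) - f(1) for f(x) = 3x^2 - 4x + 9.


Net change = f(b) - f(a)
f(x) = 3x^2 - 4x + 9
Compute f(2):
f(2) = 3 * 2^2 - 4 * 2 + 9
= 12 - 8 + 9
= 13
Compute f(1):
f(1) = 3 * 1^2 - 4 * 1 + 9
= 3 - 4 + 9
= 8
Net change = 13 - 8 = 5

5


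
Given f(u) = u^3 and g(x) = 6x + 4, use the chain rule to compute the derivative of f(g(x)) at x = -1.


Using the chain rule: (f(g(x)))' = f'(g(x)) * g'(x)
First, find g(-1):
g(-1) = 6 * (-1) + 4 = -2
Next, f'(u) = 3u^2
And g'(x) = 6
So f'(g(-1)) * g'(-1)
= 3 * (-2)^2 * 6
= 3 * 4 * 6
= 72

72


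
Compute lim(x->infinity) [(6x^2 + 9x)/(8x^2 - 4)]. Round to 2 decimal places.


For limits at infinity with equal-degree polynomials,
we compare leading coefficients.
Numerator leading term: 6x^2
Denominator leading term: 8x^2
Divide both by x^2:
lim = (6 + 9/x) / (8 - 4/x^2)
As x -> infinity, the 1/x and 1/x^2 terms vanish:
= 6/8 = 3/4 = 0.75

0.75


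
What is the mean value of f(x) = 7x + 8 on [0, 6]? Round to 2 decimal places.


Average value = 1/(b-a) * integral from a to b of f(x) dx
First compute the integral of 7x + 8:
F(x) = (7/2)x^2 + 8x
F(6) = 7/2 * 36 + 8 * 6 = 174
F(0) = 7/2 * 0 + 8 * 0 = 0
Integral = 174 - 0 = 174
Average = 174 / (6 - 0) = 174 / 6
= 29 = 29.00

29.00


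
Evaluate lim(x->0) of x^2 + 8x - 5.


Since polynomials are continuous, we use direct substitution.
lim(x->0) of x^2 + 8x - 5
= 1 * 0^2 + 8 * 0 - 5
= 0 + 0 - 5
= -5

-5


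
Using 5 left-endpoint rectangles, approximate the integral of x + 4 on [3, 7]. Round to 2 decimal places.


Left Riemann sum uses left endpoints of each subinterval.
Interval: [3, 7], n = 5
dx = (7 - 3) / 5 = 4/5
Left endpoints: [3, 19/5, 23/5, 27/5, 31/5]
f values: [7, 39/5, 43/5, 47/5, 51/5]
Sum = dx * (sum of f values)
= 4/5 * 43
= 172/5 = 34.40

34.40


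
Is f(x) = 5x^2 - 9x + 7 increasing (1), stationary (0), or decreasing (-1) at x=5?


Compute f'(x) to determine behavior:
f'(x) = 10x - 9
f'(5) = 10 * 5 - 9
= 50 - 9
= 41
Since f'(5) > 0, the function is increasing (1)

1


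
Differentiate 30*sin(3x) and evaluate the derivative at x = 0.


Apply the chain rule to differentiate 30*sin(3x):
d/dx [30*sin(3x)]
= 30 * cos(3x) * d/dx(3x)
= 30 * 3 * cos(3x)
= 90 * cos(3x)
Evaluate at x = 0:
= 90 * cos(0)
= 90 * 1
= 90

90


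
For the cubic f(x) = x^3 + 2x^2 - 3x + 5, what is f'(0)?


Differentiate f(x) = x^3 + 2x^2 - 3x + 5 term by term:
f'(x) = 3x^2 + 4x - 3
Substitute x = 0:
f'(0) = 3 * 0^2 + 4 * 0 - 3
= 0 + 0 - 3
= -3

-3


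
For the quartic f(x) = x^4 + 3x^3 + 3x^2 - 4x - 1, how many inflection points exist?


Inflection points occur where f''(x) = 0 and concavity changes.
f(x) = x^4 + 3x^3 + 3x^2 - 4x - 1
f'(x) = 4x^3 + 9x^2 + 6x - 4
f''(x) = 12x^2 + 18x + 6
This is a quadratic in x. Use the discriminant to count real roots.
Discriminant = (18)^2 - 4 * 12 * 6
= 324 - 288
= 36
Since discriminant > 0, f''(x) = 0 has 2 distinct real solutions.
A quadratic with two distinct real roots changes sign at each root, so concavity changes at both.
Number of inflection points: 2

2


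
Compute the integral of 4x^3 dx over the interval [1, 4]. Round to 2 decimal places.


Find the antiderivative of 4x^3:
F(x) = 4/4 * x^4
Apply the Fundamental Theorem of Calculus:
F(4) - F(1)
= 4/4 * 4^4 - 4/4 * 1^4
= 4/4 * (256 - 1)
= 4/4 * 255
= 255 = 255.00

255.00


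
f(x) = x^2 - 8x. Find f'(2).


Differentiate term by term using power and sum rules:
f(x) = x^2 - 8x
f'(x) = 2x - 8
Substitute x = 2:
f'(2) = 2 * 2 - 8
= 4 - 8
= -4

-4


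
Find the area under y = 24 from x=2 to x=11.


The area under a constant function y = 24 is a rectangle.
Width = 11 - 2 = 9
Height = 24
Area = width * height
= 9 * 24
= 216

216


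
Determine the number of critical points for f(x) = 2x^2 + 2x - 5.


Find where f'(x) = 0:
f'(x) = 4x + 2
Set f'(x) = 0:
4x + 2 = 0
x = -2 / 4 = -1/2
This is a linear equation in x, so there is exactly one solution.
Number of critical points: 1

1


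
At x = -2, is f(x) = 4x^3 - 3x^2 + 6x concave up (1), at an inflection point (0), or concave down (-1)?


Concavity is determined by the sign of f''(x).
f(x) = 4x^3 - 3x^2 + 6x
f'(x) = 12x^2 - 6x + 6
f''(x) = 24x - 6
f''(-2) = 24 * (-2) - 6
= -48 - 6
= -54
Since f''(-2) < 0, the function is concave down (-1)

-1


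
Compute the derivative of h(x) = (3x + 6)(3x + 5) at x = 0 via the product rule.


Let u(x) = 3x + 6 and v(x) = 3x + 5
u'(x) = 3
v'(x) = 3
Product rule: h'(x) = u'(x)*v(x) + u(x)*v'(x)
= 3 * (3x + 5) + (3x + 6) * 3
At x = 0:
u(0) = 3 * 0 + 6 = 6
v(0) = 3 * 0 + 5 = 5
h'(0) = 3 * 5 + 6 * 3
= 15 + 18
= 33

33


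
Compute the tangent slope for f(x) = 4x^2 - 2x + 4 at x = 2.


The slope of the tangent line equals f'(x) at the point.
f(x) = 4x^2 - 2x + 4
f'(x) = 8x - 2
At x = 2:
f'(2) = 8 * 2 - 2
= 16 - 2
= 14

14


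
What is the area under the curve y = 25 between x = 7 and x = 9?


The area under a constant function y = 25 is a rectangle.
Width = 9 - 7 = 2
Height = 25
Area = width * height
= 2 * 25
= 50

50


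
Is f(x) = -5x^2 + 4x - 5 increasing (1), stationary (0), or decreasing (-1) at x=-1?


Compute f'(x) to determine behavior:
f'(x) = -10x + 4
f'(-1) = -10 * (-1) + 4
= 10 + 4
= 14
Since f'(-1) > 0, the function is increasing (1)

1


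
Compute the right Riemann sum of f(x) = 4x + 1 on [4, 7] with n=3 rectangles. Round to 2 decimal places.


Right Riemann sum uses right endpoints of each subinterval.
Interval: [4, 7], n = 3
dx = (7 - 4) / 3 = 1
Right endpoints: [5, 6, 7]
f values: [21, 25, 29]
Sum = dx * (sum of f values)
= 1 * 75
= 75 = 75.00

75.00


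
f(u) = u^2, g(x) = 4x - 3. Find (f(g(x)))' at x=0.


Using the chain rule: (f(g(x)))' = f'(g(x)) * g'(x)
First, find g(0):
g(0) = 4 * 0 - 3 = -3
Next, f'(u) = 2u
And g'(x) = 4
So f'(g(0)) * g'(0)
= 2 * (-3) * 4
= -24

-24


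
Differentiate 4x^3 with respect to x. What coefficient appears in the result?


We apply the power rule: d/dx [ax^n] = a*n * x^(n-1)
d/dx [4x^3]
= 4 * 3 * x^(3-1)
= 12x^2
The coefficient is 12

12


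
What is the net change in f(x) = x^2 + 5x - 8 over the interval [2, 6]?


Net change = f(b) - f(a)
f(x) = x^2 + 5x - 8
Compute f(6):
f(6) = 1 * 6^2 + 5 * 6 - 8
= 36 + 30 - 8
= 58
Compute f(2):
f(2) = 1 * 2^2 + 5 * 2 - 8
= 4 + 10 - 8
= 6
Net change = 58 - 6 = 52

52


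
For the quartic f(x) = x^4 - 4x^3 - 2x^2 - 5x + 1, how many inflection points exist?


Inflection points occur where f''(x) = 0 and concavity changes.
f(x) = x^4 - 4x^3 - 2x^2 - 5x + 1
f'(x) = 4x^3 - 12x^2 - 4x - 5
f''(x) = 12x^2 - 24x - 4
This is a quadratic in x. Use the discriminant to count real roots.
Discriminant = (-24)^2 - 4 * 12 * (-4)
= 576 - (-192)
= 768
Since discriminant > 0, f''(x) = 0 has 2 distinct real solutions.
A quadratic with two distinct real roots changes sign at each root, so concavity changes at both.
Number of inflection points: 2

2


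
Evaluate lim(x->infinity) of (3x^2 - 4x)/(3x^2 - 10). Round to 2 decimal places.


For limits at infinity with equal-degree polynomials,
we compare leading coefficients.
Numerator leading term: 3x^2
Denominator leading term: 3x^2
Divide both by x^2:
lim = (3 - 4/x) / (3 - 10/x^2)
As x -> infinity, the 1/x and 1/x^2 terms vanish:
= 3/3 = 1 = 1.00

1.00


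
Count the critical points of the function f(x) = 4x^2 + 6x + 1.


Find where f'(x) = 0:
f'(x) = 8x + 6
Set f'(x) = 0:
8x + 6 = 0
x = -6 / 8 = -3/4
This is a linear equation in x, so there is exactly one solution.
Number of critical points: 1

1


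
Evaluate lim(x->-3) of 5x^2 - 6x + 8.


Since polynomials are continuous, we use direct substitution.
lim(x->-3) of 5x^2 - 6x + 8
= 5 * (-3)^2 - 6 * (-3) + 8
= 45 + 18 + 8
= 71

71


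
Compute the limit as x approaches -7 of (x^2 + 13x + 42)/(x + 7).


Direct substitution gives 0/0, so we factor the numerator.
Factor: (x^2 + 13x + 42) = (x + 7)(x + 6)
Cancel the common factor (x + 7):
(x^2 + 13x + 42)/(x + 7) = (x + 6)
Now substitute x = -7:
= (-7) - (-6) = -1

-1


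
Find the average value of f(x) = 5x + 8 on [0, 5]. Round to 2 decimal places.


Average value = 1/(b-a) * integral from a to b of f(x) dx
First compute the integral of 5x + 8:
F(x) = (5/2)x^2 + 8x
F(5) = 5/2 * 25 + 8 * 5 = 205/2
F(0) = 5/2 * 0 + 8 * 0 = 0
Integral = 205/2 - 0 = 205/2
Average = (205/2) / (5 - 0) = (205/2) / 5
= 41/2 = 20.50

20.50


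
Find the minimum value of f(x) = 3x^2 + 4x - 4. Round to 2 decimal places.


For a quadratic f(x) = ax^2 + bx + c with a > 0, the minimum is at the vertex.
Vertex x-coordinate: x = -b/(2a)
x = -(4) / (2 * 3)
x = -4/6 = -2/3
Substitute back to find the minimum value:
f(-2/3) = 3 * (-2/3)^2 + 4 * (-2/3) - 4
= 4/3 - 8/3 - 4
= -16/3 ≈ -5.33

-5.33


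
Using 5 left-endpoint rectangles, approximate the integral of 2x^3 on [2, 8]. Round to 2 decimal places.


Left Riemann sum uses left endpoints of each subinterval.
Interval: [2, 8], n = 5
dx = (8 - 2) / 5 = 6/5
Left endpoints: [2, 16/5, 22/5, 28/5, 34/5]
f values: [16, 8192/125, 21296/125, 43904/125, 78608/125]
Sum = dx * (sum of f values)
= 6/5 * 1232
= 7392/5 = 1478.40

1478.40


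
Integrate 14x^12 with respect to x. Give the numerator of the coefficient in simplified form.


Apply the power rule for integration:
integral of ax^n dx = a/(n+1) * x^(n+1) + C
integral of 14x^12 dx
= 14/13 * x^13 + C
The coefficient in lowest terms is 14/13, and its numerator is 14

14


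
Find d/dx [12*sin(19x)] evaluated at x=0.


Apply the chain rule to differentiate 12*sin(19x):
d/dx [12*sin(19x)]
= 12 * cos(19x) * d/dx(19x)
= 12 * 19 * cos(19x)
= 228 * cos(19x)
Evaluate at x = 0:
= 228 * cos(0)
= 228 * 1
= 228

228


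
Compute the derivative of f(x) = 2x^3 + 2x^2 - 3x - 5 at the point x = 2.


Differentiate f(x) = 2x^3 + 2x^2 - 3x - 5 term by term:
f'(x) = 6x^2 + 4x - 3
Substitute x = 2:
f'(2) = 6 * 2^2 + 4 * 2 - 3
= 24 + 8 - 3
= 29

29


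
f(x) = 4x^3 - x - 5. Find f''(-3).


First derivative:
f'(x) = 12x^2 - 1
Second derivative:
f''(x) = 24x
Substitute x = -3:
f''(-3) = 24 * (-3) + 0
= -72 + 0
= -72

-72


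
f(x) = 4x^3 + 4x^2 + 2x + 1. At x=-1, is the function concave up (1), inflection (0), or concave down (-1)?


Concavity is determined by the sign of f''(x).
f(x) = 4x^3 + 4x^2 + 2x + 1
f'(x) = 12x^2 + 8x + 2
f''(x) = 24x + 8
f''(-1) = 24 * (-1) + 8
= -24 + 8
= -16
Since f''(-1) < 0, the function is concave down (-1)

-1


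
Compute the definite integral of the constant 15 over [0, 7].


The integral of a constant k over [a, b] equals k * (b - a).
integral from 0 to 7 of 15 dx
= 15 * (7 - 0)
= 15 * 7
= 105

105


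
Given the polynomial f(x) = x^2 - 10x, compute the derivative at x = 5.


Differentiate term by term using power and sum rules:
f(x) = x^2 - 10x
f'(x) = 2x - 10
Substitute x = 5:
f'(5) = 2 * 5 - 10
= 10 - 10
= 0

0


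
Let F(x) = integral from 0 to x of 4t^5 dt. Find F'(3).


By the Fundamental Theorem of Calculus (Part 1):
If F(x) = integral from 0 to x of f(t) dt, then F'(x) = f(x)
Here f(t) = 4t^5
So F'(x) = 4x^5
Evaluate at x = 3:
F'(3) = 4 * 3^5
= 4 * 243
= 972

972


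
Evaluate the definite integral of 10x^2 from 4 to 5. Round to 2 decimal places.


Find the antiderivative of 10x^2:
F(x) = 10/3 * x^3
Apply the Fundamental Theorem of Calculus:
F(5) - F(4)
= 10/3 * 5^3 - 10/3 * 4^3
= 10/3 * (125 - 64)
= 10/3 * 61
= 610/3 ≈ 203.33

203.33


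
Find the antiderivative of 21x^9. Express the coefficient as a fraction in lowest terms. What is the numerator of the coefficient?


Apply the power rule for integration:
integral of ax^n dx = a/(n+1) * x^(n+1) + C
integral of 21x^9 dx
= 21/10 * x^10 + C
The coefficient in lowest terms is 21/10, and its numerator is 21

21


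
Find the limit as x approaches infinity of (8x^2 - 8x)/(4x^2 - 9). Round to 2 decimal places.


For limits at infinity with equal-degree polynomials,
we compare leading coefficients.
Numerator leading term: 8x^2
Denominator leading term: 4x^2
Divide both by x^2:
lim = (8 - 8/x) / (4 - 9/x^2)
As x -> infinity, the 1/x and 1/x^2 terms vanish:
= 8/4 = 2 = 2.00

2.00


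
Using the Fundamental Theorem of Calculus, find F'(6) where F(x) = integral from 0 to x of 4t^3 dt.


By the Fundamental Theorem of Calculus (Part 1):
If F(x) = integral from 0 to x of f(t) dt, then F'(x) = f(x)
Here f(t) = 4t^3
So F'(x) = 4x^3
Evaluate at x = 6:
F'(6) = 4 * 6^3
= 4 * 216
= 864

864


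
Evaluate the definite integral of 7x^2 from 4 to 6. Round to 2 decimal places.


Find the antiderivative of 7x^2:
F(x) = 7/3 * x^3
Apply the Fundamental Theorem of Calculus:
F(6) - F(4)
= 7/3 * 6^3 - 7/3 * 4^3
= 7/3 * (216 - 64)
= 7/3 * 152
= 1064/3 ≈ 354.67

354.67


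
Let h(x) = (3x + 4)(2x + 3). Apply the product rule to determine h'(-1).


Let u(x) = 3x + 4 and v(x) = 2x + 3
u'(x) = 3
v'(x) = 2
Product rule: h'(x) = u'(x)*v(x) + u(x)*v'(x)
= 3 * (2x + 3) + (3x + 4) * 2
At x = -1:
u(-1) = 3 * (-1) + 4 = 1
v(-1) = 2 * (-1) + 3 = 1
h'(-1) = 3 * 1 + 1 * 2
= 3 + 2
= 5

5


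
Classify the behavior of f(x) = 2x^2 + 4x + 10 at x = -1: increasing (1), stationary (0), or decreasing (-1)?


Compute f'(x) to determine behavior:
f'(x) = 4x + 4
f'(-1) = 4 * (-1) + 4
= -4 + 4
= 0
Since f'(-1) = 0, the function is stationary (0)

0


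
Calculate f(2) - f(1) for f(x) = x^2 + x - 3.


Net change = f(b) - f(a)
f(x) = x^2 + x - 3
Compute f(2):
f(2) = 1 * 2^2 + 1 * 2 - 3
= 4 + 2 - 3
= 3
Compute f(1):
f(1) = 1 * 1^2 + 1 * 1 - 3
= 1 + 1 - 3
= -1
Net change = 3 - (-1) = 4

4


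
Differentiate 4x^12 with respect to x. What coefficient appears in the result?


We apply the power rule: d/dx [ax^n] = a*n * x^(n-1)
d/dx [4x^12]
= 4 * 12 * x^(12-1)
= 48x^11
The coefficient is 48

48


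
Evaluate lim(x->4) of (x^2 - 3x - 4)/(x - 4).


Direct substitution gives 0/0, so we factor the numerator.
Factor: (x^2 - 3x - 4) = (x - 4)(x + 1)
Cancel the common factor (x - 4):
(x^2 - 3x - 4)/(x - 4) = (x + 1)
Now substitute x = 4:
= (4) - (-1) = 5

5


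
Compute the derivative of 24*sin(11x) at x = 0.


Apply the chain rule to differentiate 24*sin(11x):
d/dx [24*sin(11x)]
= 24 * cos(11x) * d/dx(11x)
= 24 * 11 * cos(11x)
= 264 * cos(11x)
Evaluate at x = 0:
= 264 * cos(0)
= 264 * 1
= 264

264


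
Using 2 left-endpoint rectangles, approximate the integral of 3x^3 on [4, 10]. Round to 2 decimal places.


Left Riemann sum uses left endpoints of each subinterval.
Interval: [4, 10], n = 2
dx = (10 - 4) / 2 = 3
Left endpoints: [4, 7]
f values: [192, 1029]
Sum = dx * (sum of f values)
= 3 * 1221
= 3663 = 3663.00

3663.00


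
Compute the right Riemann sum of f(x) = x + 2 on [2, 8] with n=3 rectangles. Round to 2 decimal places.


Right Riemann sum uses right endpoints of each subinterval.
Interval: [2, 8], n = 3
dx = (8 - 2) / 3 = 2
Right endpoints: [4, 6, 8]
f values: [6, 8, 10]
Sum = dx * (sum of f values)
= 2 * 24
= 48 = 48.00

48.00


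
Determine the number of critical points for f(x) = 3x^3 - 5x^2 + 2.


Find where f'(x) = 0:
f(x) = 3x^3 - 5x^2 + 2
f'(x) = 9x^2 - 10x
This is a quadratic in x. Use the discriminant to count real roots.
Discriminant = (-10)^2 - 4 * 9 * 0
= 100 - 0
= 100
Since discriminant > 0, f'(x) = 0 has 2 real solutions.
Number of critical points: 2

2


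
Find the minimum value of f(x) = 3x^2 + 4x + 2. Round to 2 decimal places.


For a quadratic f(x) = ax^2 + bx + c with a > 0, the minimum is at the vertex.
Vertex x-coordinate: x = -b/(2a)
x = -(4) / (2 * 3)
x = -4/6 = -2/3
Substitute back to find the minimum value:
f(-2/3) = 3 * (-2/3)^2 + 4 * (-2/3) + 2
= 4/3 - 8/3 + 2
= 2/3 ≈ 0.67

0.67


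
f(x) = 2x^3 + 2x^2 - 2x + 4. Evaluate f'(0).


Differentiate f(x) = 2x^3 + 2x^2 - 2x + 4 term by term:
f'(x) = 6x^2 + 4x - 2
Substitute x = 0:
f'(0) = 6 * 0^2 + 4 * 0 - 2
= 0 + 0 - 2
= -2

-2


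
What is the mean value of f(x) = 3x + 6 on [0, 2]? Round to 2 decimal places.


Average value = 1/(b-a) * integral from a to b of f(x) dx
First compute the integral of 3x + 6:
F(x) = (3/2)x^2 + 6x
F(2) = 3/2 * 4 + 6 * 2 = 18
F(0) = 3/2 * 0 + 6 * 0 = 0
Integral = 18 - 0 = 18
Average = 18 / (2 - 0) = 18 / 2
= 9 = 9.00

9.00


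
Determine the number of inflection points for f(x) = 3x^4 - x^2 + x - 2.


Inflection points occur where f''(x) = 0 and concavity changes.
f(x) = 3x^4 - x^2 + x - 2
f'(x) = 12x^3 - 2x + 1
f''(x) = 36x^2 - 2
This is a quadratic in x. Use the discriminant to count real roots.
Discriminant = (0)^2 - 4 * 36 * (-2)
= 0 - (-288)
= 288
Since discriminant > 0, f''(x) = 0 has 2 distinct real solutions.
A quadratic with two distinct real roots changes sign at each root, so concavity changes at both.
Number of inflection points: 2

2


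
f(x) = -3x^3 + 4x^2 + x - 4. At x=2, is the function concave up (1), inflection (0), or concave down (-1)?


Concavity is determined by the sign of f''(x).
f(x) = -3x^3 + 4x^2 + x - 4
f'(x) = -9x^2 + 8x + 1
f''(x) = -18x + 8
f''(2) = -18 * 2 + 8
= -36 + 8
= -28
Since f''(2) < 0, the function is concave down (-1)

-1


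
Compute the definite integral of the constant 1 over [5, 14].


The integral of a constant k over [a, b] equals k * (b - a).
integral from 5 to 14 of 1 dx
= 1 * (14 - 5)
= 1 * 9
= 9

9


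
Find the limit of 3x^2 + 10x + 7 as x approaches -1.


Since polynomials are continuous, we use direct substitution.
lim(x->-1) of 3x^2 + 10x + 7
= 3 * (-1)^2 + 10 * (-1) + 7
= 3 - 10 + 7
= 0

0


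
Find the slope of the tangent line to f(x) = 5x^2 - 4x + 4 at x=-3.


The slope of the tangent line equals f'(x) at the point.
f(x) = 5x^2 - 4x + 4
f'(x) = 10x - 4
At x = -3:
f'(-3) = 10 * (-3) - 4
= -30 - 4
= -34

-34


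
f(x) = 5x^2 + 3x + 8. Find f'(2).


Differentiate term by term using power and sum rules:
f(x) = 5x^2 + 3x + 8
f'(x) = 10x + 3
Substitute x = 2:
f'(2) = 10 * 2 + 3
= 20 + 3
= 23

23


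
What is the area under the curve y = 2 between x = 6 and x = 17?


The area under a constant function y = 2 is a rectangle.
Width = 17 - 6 = 11
Height = 2
Area = width * height
= 11 * 2
= 22

22


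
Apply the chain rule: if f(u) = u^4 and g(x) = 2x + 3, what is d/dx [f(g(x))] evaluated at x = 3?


Using the chain rule: (f(g(x)))' = f'(g(x)) * g'(x)
First, find g(3):
g(3) = 2 * 3 + 3 = 9
Next, f'(u) = 4u^3
And g'(x) = 2
So f'(g(3)) * g'(3)
= 4 * 9^3 * 2
= 4 * 729 * 2
= 5832

5832


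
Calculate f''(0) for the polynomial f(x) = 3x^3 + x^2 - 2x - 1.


First derivative:
f'(x) = 9x^2 + 2x - 2
Second derivative:
f''(x) = 18x + 2
Substitute x = 0:
f''(0) = 18 * 0 + 2
= 0 + 2
= 2

2


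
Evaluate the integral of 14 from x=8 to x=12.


The integral of a constant k over [a, b] equals k * (b - a).
integral from 8 to 12 of 14 dx
= 14 * (12 - 8)
= 14 * 4
= 56

56


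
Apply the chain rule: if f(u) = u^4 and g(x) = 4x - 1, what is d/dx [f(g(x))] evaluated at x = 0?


Using the chain rule: (f(g(x)))' = f'(g(x)) * g'(x)
First, find g(0):
g(0) = 4 * 0 - 1 = -1
Next, f'(u) = 4u^3
And g'(x) = 4
So f'(g(0)) * g'(0)
= 4 * (-1)^3 * 4
= 4 * (-1) * 4
= -16

-16


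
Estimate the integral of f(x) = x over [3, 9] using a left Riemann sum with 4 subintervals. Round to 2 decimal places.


Left Riemann sum uses left endpoints of each subinterval.
Interval: [3, 9], n = 4
dx = (9 - 3) / 4 = 3/2
Left endpoints: [3, 9/2, 6, 15/2]
f values: [3, 9/2, 6, 15/2]
Sum = dx * (sum of f values)
= 3/2 * 21
= 63/2 = 31.50

31.50


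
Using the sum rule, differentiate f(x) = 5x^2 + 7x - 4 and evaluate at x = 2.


Differentiate term by term using power and sum rules:
f(x) = 5x^2 + 7x - 4
f'(x) = 10x + 7
Substitute x = 2:
f'(2) = 10 * 2 + 7
= 20 + 7
= 27

27


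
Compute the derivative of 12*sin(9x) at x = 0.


Apply the chain rule to differentiate 12*sin(9x):
d/dx [12*sin(9x)]
= 12 * cos(9x) * d/dx(9x)
= 12 * 9 * cos(9x)
= 108 * cos(9x)
Evaluate at x = 0:
= 108 * cos(0)
= 108 * 1
= 108

108


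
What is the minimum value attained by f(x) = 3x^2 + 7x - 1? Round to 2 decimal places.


For a quadratic f(x) = ax^2 + bx + c with a > 0, the minimum is at the vertex.
Vertex x-coordinate: x = -b/(2a)
x = -(7) / (2 * 3)
x = -7/6
Substitute back to find the minimum value:
f(-7/6) = 3 * (-7/6)^2 + 7 * (-7/6) - 1
= 49/12 - 49/6 - 1
= -61/12 ≈ -5.08

-5.08


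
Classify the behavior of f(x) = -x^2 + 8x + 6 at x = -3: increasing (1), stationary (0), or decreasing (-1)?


Compute f'(x) to determine behavior:
f'(x) = -2x + 8
f'(-3) = -2 * (-3) + 8
= 6 + 8
= 14
Since f'(-3) > 0, the function is increasing (1)

1


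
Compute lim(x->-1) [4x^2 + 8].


Since polynomials are continuous, we use direct substitution.
lim(x->-1) of 4x^2 + 8
= 4 * (-1)^2 + 0 * (-1) + 8
= 4 + 0 + 8
= 12

12


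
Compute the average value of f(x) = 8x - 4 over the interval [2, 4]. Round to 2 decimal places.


Average value = 1/(b-a) * integral from a to b of f(x) dx
First compute the integral of 8x - 4:
F(x) = 4x^2 - 4x
F(4) = 4 * 16 - 4 * 4 = 48
F(2) = 4 * 4 - 4 * 2 = 8
Integral = 48 - 8 = 40
Average = 40 / (4 - 2) = 40 / 2
= 20 = 20.00

20.00


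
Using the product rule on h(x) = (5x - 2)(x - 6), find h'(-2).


Let u(x) = 5x - 2 and v(x) = x - 6
u'(x) = 5
v'(x) = 1
Product rule: h'(x) = u'(x)*v(x) + u(x)*v'(x)
= 5 * (x - 6) + (5x - 2) * 1
At x = -2:
u(-2) = 5 * (-2) - 2 = -12
v(-2) = 1 * (-2) - 6 = -8
h'(-2) = 5 * (-8) + (-12) * 1
= -40 - 12
= -52

-52


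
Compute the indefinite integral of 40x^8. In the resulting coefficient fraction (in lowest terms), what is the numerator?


Apply the power rule for integration:
integral of ax^n dx = a/(n+1) * x^(n+1) + C
integral of 40x^8 dx
= 40/9 * x^9 + C
The coefficient in lowest terms is 40/9, and its numerator is 40

40


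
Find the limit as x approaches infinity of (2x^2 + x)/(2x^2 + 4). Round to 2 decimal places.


For limits at infinity with equal-degree polynomials,
we compare leading coefficients.
Numerator leading term: 2x^2
Denominator leading term: 2x^2
Divide both by x^2:
lim = (2 + 1/x) / (2 + 4/x^2)
As x -> infinity, the 1/x and 1/x^2 terms vanish:
= 2/2 = 1 = 1.00

1.00


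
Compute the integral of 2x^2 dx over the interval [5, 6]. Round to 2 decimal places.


Find the antiderivative of 2x^2:
F(x) = 2/3 * x^3
Apply the Fundamental Theorem of Calculus:
F(6) - F(5)
= 2/3 * 6^3 - 2/3 * 5^3
= 2/3 * (216 - 125)
= 2/3 * 91
= 182/3 ≈ 60.67

60.67


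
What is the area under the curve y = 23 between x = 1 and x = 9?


The area under a constant function y = 23 is a rectangle.
Width = 9 - 1 = 8
Height = 23
Area = width * height
= 8 * 23
= 184

184


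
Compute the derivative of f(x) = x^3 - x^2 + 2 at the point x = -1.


Differentiate f(x) = x^3 - x^2 + 2 term by term:
f'(x) = 3x^2 - 2x
Substitute x = -1:
f'(-1) = 3 * (-1)^2 - 2 * (-1) + 0
= 3 + 2 + 0
= 5

5


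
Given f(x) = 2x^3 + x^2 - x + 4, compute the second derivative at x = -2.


First derivative:
f'(x) = 6x^2 + 2x - 1
Second derivative:
f''(x) = 12x + 2
Substitute x = -2:
f''(-2) = 12 * (-2) + 2
= -24 + 2
= -22

-22


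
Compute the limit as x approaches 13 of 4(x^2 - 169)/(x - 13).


Direct substitution gives 0/0, so we factor the numerator.
Factor: 4(x^2 - 169) = 4 * (x - 13)(x + 13)
Cancel the common factor (x - 13):
4(x^2 - 169)/(x - 13) = 4 * (x + 13)
Now substitute x = 13:
= 4 * (13 + 13) = 104

104


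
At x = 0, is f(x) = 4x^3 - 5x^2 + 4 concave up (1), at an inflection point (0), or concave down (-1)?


Concavity is determined by the sign of f''(x).
f(x) = 4x^3 - 5x^2 + 4
f'(x) = 12x^2 - 10x
f''(x) = 24x - 10
f''(0) = 24 * 0 - 10
= 0 - 10
= -10
Since f''(0) < 0, the function is concave down (-1)

-1


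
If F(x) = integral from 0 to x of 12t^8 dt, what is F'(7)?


By the Fundamental Theorem of Calculus (Part 1):
If F(x) = integral from 0 to x of f(t) dt, then F'(x) = f(x)
Here f(t) = 12t^8
So F'(x) = 12x^8
Evaluate at x = 7:
F'(7) = 12 * 7^8
= 12 * 5764801
= 69177612

69177612


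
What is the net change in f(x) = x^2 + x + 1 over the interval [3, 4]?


Net change = f(b) - f(a)
f(x) = x^2 + x + 1
Compute f(4):
f(4) = 1 * 4^2 + 1 * 4 + 1
= 16 + 4 + 1
= 21
Compute f(3):
f(3) = 1 * 3^2 + 1 * 3 + 1
= 9 + 3 + 1
= 13
Net change = 21 - 13 = 8

8


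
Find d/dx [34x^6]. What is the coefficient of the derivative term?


We apply the power rule: d/dx [ax^n] = a*n * x^(n-1)
d/dx [34x^6]
= 34 * 6 * x^(6-1)
= 204x^5
The coefficient is 204

204


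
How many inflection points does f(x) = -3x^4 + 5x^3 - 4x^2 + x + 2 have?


Inflection points occur where f''(x) = 0 and concavity changes.
f(x) = -3x^4 + 5x^3 - 4x^2 + x + 2
f'(x) = -12x^3 + 15x^2 - 8x + 1
f''(x) = -36x^2 + 30x - 8
This is a quadratic in x. Use the discriminant to count real roots.
Discriminant = (30)^2 - 4 * (-36) * (-8)
= 900 - 1152
= -252
Since discriminant < 0, f''(x) = 0 has no real solutions.
Number of inflection points: 0

0


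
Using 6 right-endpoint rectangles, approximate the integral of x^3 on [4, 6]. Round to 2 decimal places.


Right Riemann sum uses right endpoints of each subinterval.
Interval: [4, 6], n = 6
dx = (6 - 4) / 6 = 1/3
Right endpoints: [13/3, 14/3, 5, 16/3, 17/3, 6]
f values: [2197/27, 2744/27, 125, 4096/27, 4913/27, 216]
Sum = dx * (sum of f values)
= 1/3 * 2573/3
= 2573/9 ≈ 285.89

285.89


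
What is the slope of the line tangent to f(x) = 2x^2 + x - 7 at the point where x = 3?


The slope of the tangent line equals f'(x) at the point.
f(x) = 2x^2 + x - 7
f'(x) = 4x + 1
At x = 3:
f'(3) = 4 * 3 + 1
= 12 + 1
= 13

13


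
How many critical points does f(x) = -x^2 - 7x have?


Find where f'(x) = 0:
f'(x) = -2x - 7
Set f'(x) = 0:
-2x - 7 = 0
x = 7 / (-2) = -7/2
This is a linear equation in x, so there is exactly one solution.
Number of critical points: 1

1


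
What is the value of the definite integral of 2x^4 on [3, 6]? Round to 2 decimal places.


Find the antiderivative of 2x^4:
F(x) = 2/5 * x^5
Apply the Fundamental Theorem of Calculus:
F(6) - F(3)
= 2/5 * 6^5 - 2/5 * 3^5
= 2/5 * (7776 - 243)
= 2/5 * 7533
= 15066/5 = 3013.20

3013.20


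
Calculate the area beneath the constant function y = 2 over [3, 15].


The area under a constant function y = 2 is a rectangle.
Width = 15 - 3 = 12
Height = 2
Area = width * height
= 12 * 2
= 24

24


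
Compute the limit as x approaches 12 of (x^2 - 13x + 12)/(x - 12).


Direct substitution gives 0/0, so we factor the numerator.
Factor: (x^2 - 13x + 12) = (x - 12)(x - 1)
Cancel the common factor (x - 12):
(x^2 - 13x + 12)/(x - 12) = (x - 1)
Now substitute x = 12:
= (12) - (1) = 11

11


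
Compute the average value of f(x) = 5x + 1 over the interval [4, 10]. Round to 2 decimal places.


Average value = 1/(b-a) * integral from a to b of f(x) dx
First compute the integral of 5x + 1:
F(x) = (5/2)x^2 + x
F(10) = 5/2 * 100 + 1 * 10 = 260
F(4) = 5/2 * 16 + 1 * 4 = 44
Integral = 260 - 44 = 216
Average = 216 / (10 - 4) = 216 / 6
= 36 = 36.00

36.00
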